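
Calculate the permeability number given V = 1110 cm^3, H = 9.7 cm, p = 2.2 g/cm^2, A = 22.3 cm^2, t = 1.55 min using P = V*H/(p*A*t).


Formula: Permeability Number P = (V * H) / (p * A * t)
Numerator: V * H = 1110 * 9.7 = 10767.0
Denominator: p * A * t = 2.2 * 22.3 * 1.55 = 76.043
P = 10767.0 / 76.043 = 141.5909

Answer: 141.5909


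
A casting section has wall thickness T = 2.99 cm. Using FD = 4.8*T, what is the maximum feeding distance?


Formula: FD = 4.8 * T  (riser feeding-distance rule)
FD = 4.8 * 2.99 cm = 14.3520 cm

14.3520 cm


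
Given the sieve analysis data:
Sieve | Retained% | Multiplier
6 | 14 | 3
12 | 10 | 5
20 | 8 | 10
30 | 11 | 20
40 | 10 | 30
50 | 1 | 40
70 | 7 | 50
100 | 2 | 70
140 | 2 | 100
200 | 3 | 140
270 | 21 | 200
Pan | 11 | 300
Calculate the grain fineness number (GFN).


Formula: GFN = sum(pct * multiplier) / sum(pct)
sum(pct * multiplier) = 9342
sum(pct) = 100
GFN = 9342 / 100 = 93.42

Answer: 93.42


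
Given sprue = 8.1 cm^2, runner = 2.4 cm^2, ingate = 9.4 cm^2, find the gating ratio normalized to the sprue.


Sprue:Runner:Ingate = 1 : 2.4/8.1 : 9.4/8.1 = 1:0.30:1.16

1:0.30:1.16


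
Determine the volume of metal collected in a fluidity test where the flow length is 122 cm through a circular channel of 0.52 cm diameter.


Formula: V = pi * (d/2)^2 * L  (cylinder volume)
Radius = 0.52/2 = 0.26 cm
V = pi * 0.26^2 * 122 = 25.9093 cm^3


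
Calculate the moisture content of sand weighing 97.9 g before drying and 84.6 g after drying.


Formula: MC = (W_wet - W_dry) / W_wet * 100
Water mass = 97.9 - 84.6 = 13.3 g
MC = 13.3 / 97.9 * 100 = 13.5853%

Final answer: 13.5853%


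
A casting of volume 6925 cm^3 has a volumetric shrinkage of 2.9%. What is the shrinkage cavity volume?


Formula: V_shrink = V_casting * shrinkage_pct / 100
V_shrink = 6925 cm^3 * 2.9 / 100 = 200.8250 cm^3

Answer: 200.8250 cm^3


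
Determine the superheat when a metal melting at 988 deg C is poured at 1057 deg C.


Formula: Superheat = T_pour - T_melt
Superheat = 1057 - 988 = 69 deg C

Answer: 69 deg C


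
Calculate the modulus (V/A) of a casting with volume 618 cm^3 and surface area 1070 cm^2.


Formula: Casting Modulus M = V / A
M = 618 cm^3 / 1070 cm^2 = 0.5776 cm

0.5776 cm


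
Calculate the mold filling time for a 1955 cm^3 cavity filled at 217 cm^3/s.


Formula: t_fill = V_mold / Q_flow
t = 1955 cm^3 / 217 cm^3/s = 9.0092 s

9.0092 s


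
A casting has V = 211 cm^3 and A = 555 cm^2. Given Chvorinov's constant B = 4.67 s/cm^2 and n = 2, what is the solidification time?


Formula: t_s = B * (V/A)^n  (Chvorinov's rule, n=2)
Modulus M = V/A = 211/555 = 0.380180 cm
M^2 = 0.380180^2 = 0.144537 cm^2
t_s = 4.67 * 0.144537 = 0.6750 s

Answer: 0.6750 s


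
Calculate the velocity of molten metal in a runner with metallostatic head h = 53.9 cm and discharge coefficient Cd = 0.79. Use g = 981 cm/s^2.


Formula: v = Cd * sqrt(2 * g * h)  (Torricelli with discharge coefficient)
2*g*h = 2 * 981 * 53.9 = 105751.8 cm^2/s^2
sqrt(105751.8) = 325.19502 cm/s
v = 0.79 * 325.19502 = 256.9041 cm/s


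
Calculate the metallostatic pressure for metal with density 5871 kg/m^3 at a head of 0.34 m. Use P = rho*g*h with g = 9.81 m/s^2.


Formula: P = rho * g * h
rho * g = 5871 * 9.81 = 57594.51 N/m^3
P = 57594.51 * 0.34 = 19582.1334 Pa

Answer: 19582.1334 Pa


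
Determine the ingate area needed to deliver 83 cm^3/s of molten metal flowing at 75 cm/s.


Formula: A_ingate = Q / v  (continuity equation)
A = 83 cm^3/s / 75 cm/s = 1.1067 cm^2

Answer: 1.1067 cm^2


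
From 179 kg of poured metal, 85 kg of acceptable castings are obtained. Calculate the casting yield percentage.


Formula: Casting Yield = (W_good / W_total) * 100
Yield = (85 kg / 179 kg) * 100 = 47.4860%

Final answer: 47.4860%


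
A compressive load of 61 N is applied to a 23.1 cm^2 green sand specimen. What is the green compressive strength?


Formula: Compressive Strength = Force / Area
Strength = 61 N / 23.1 cm^2 = 2.6407 N/cm^2

Final answer: 2.6407 N/cm^2


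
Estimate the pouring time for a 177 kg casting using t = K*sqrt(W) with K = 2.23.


Formula: t = K * sqrt(W)
sqrt(W) = sqrt(177) = 13.30413
t = 2.23 * 13.30413 = 29.6682 s


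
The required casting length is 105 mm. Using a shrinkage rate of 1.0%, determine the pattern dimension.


Formula: L_pattern = L_casting * (1 + shrinkage_rate/100)
Shrinkage factor = 1 + 1.0/100 = 1.01
L_pattern = 105 mm * 1.01 = 106.0500 mm

106.0500 mm


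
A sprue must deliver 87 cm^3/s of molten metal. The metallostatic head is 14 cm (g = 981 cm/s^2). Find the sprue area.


Formula: v = sqrt(2*g*h), A = Q/v
Velocity: v = sqrt(2 * 981 * 14) = sqrt(27468) = 165.7347 cm/s
Sprue area: A = Q / v = 87 / 165.7347 = 0.5249 cm^2

0.5249 cm^2


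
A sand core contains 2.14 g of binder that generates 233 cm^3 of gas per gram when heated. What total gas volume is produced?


Formula: V_gas = W_binder * gas_evolution_rate
V = 2.14 g * 233 cm^3/g = 498.6200 cm^3

498.6200 cm^3


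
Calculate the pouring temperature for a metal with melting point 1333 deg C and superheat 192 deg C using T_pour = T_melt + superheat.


Formula: T_pour = T_melt + Superheat
T_pour = 1333 + 192 = 1525 deg C

Answer: 1525 deg C


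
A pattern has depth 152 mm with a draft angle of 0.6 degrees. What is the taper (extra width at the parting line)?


Formula: taper = depth * tan(draft_angle)
tan(0.6 deg) = 0.0104724
taper = 152 mm * 0.0104724 = 1.5918 mm

1.5918 mm


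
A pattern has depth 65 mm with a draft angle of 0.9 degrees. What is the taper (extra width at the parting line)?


Formula: taper = depth * tan(draft_angle)
tan(0.9 deg) = 0.0157093
taper = 65 mm * 0.0157093 = 1.0211 mm

1.0211 mm


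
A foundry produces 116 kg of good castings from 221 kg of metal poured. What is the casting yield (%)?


Formula: Casting Yield = (W_good / W_total) * 100
Yield = (116 kg / 221 kg) * 100 = 52.4887%


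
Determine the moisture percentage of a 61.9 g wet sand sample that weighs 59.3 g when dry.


Formula: MC = (W_wet - W_dry) / W_wet * 100
Water mass = 61.9 - 59.3 = 2.6 g
MC = 2.6 / 61.9 * 100 = 4.2003%


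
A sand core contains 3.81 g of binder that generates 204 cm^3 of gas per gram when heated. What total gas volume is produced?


Formula: V_gas = W_binder * gas_evolution_rate
V = 3.81 g * 204 cm^3/g = 777.2400 cm^3

Final answer: 777.2400 cm^3


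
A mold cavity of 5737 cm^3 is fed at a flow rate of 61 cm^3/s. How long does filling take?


Formula: t_fill = V_mold / Q_flow
t = 5737 cm^3 / 61 cm^3/s = 94.0492 s


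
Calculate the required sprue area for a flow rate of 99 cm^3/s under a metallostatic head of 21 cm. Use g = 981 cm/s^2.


Formula: v = sqrt(2*g*h), A = Q/v
Velocity: v = sqrt(2 * 981 * 21) = sqrt(41202) = 202.9828 cm/s
Sprue area: A = Q / v = 99 / 202.9828 = 0.4877 cm^2

Final answer: 0.4877 cm^2


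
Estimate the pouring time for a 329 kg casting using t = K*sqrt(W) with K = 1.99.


Formula: t = K * sqrt(W)
sqrt(W) = sqrt(329) = 18.13836
t = 1.99 * 18.13836 = 36.0953 s

36.0953 s


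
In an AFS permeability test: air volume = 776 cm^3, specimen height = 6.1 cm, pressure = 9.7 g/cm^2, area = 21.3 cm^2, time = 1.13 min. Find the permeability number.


Formula: Permeability Number P = (V * H) / (p * A * t)
Numerator: V * H = 776 * 6.1 = 4733.6
Denominator: p * A * t = 9.7 * 21.3 * 1.13 = 233.4693
P = 4733.6 / 233.4693 = 20.2750

Final answer: 20.2750


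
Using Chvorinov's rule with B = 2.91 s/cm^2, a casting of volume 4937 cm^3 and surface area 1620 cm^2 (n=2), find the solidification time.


Formula: t_s = B * (V/A)^n  (Chvorinov's rule, n=2)
Modulus M = V/A = 4937/1620 = 3.047531 cm
M^2 = 3.047531^2 = 9.287445 cm^2
t_s = 2.91 * 9.287445 = 27.0265 s

27.0265 s


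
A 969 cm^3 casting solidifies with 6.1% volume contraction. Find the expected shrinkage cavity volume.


Formula: V_shrink = V_casting * shrinkage_pct / 100
V_shrink = 969 cm^3 * 6.1 / 100 = 59.1090 cm^3

59.1090 cm^3


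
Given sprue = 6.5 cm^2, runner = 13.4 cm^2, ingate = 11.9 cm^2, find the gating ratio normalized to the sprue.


Sprue:Runner:Ingate = 1 : 13.4/6.5 : 11.9/6.5 = 1:2.06:1.83

Answer: 1:2.06:1.83


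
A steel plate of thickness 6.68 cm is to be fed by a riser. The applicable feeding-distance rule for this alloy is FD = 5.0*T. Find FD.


Formula: FD = 5.0 * T  (riser feeding-distance rule)
FD = 5.0 * 6.68 cm = 33.4000 cm


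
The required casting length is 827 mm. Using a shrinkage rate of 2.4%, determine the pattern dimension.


Formula: L_pattern = L_casting * (1 + shrinkage_rate/100)
Shrinkage factor = 1 + 2.4/100 = 1.024
L_pattern = 827 mm * 1.024 = 846.8480 mm

846.8480 mm


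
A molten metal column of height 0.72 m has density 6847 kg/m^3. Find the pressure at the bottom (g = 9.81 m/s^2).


Formula: P = rho * g * h
rho * g = 6847 * 9.81 = 67169.07 N/m^3
P = 67169.07 * 0.72 = 48361.7304 Pa

Answer: 48361.7304 Pa


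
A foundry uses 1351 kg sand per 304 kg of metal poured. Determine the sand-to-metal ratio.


Formula: Sand-to-Metal Ratio = W_sand / W_metal
Ratio = 1351 kg / 304 kg = 4.4441

4.4441


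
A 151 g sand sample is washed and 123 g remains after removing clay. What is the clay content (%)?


Formula: Clay% = (W_total - W_washed) / W_total * 100
Clay mass = 151 - 123 = 28 g
Clay% = 28 / 151 * 100 = 18.5430%

18.5430%


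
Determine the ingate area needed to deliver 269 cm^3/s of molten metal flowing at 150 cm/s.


Formula: A_ingate = Q / v  (continuity equation)
A = 269 cm^3/s / 150 cm/s = 1.7933 cm^2

Answer: 1.7933 cm^2


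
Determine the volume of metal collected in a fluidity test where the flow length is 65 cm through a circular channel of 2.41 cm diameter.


Formula: V = pi * (d/2)^2 * L  (cylinder volume)
Radius = 2.41/2 = 1.205 cm
V = pi * 1.205^2 * 65 = 296.5086 cm^3


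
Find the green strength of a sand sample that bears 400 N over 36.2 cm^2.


Formula: Compressive Strength = Force / Area
Strength = 400 N / 36.2 cm^2 = 11.0497 N/cm^2

11.0497 N/cm^2


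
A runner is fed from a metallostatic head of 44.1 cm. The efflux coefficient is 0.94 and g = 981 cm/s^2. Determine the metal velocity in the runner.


Formula: v = Cd * sqrt(2 * g * h)  (Torricelli with discharge coefficient)
2*g*h = 2 * 981 * 44.1 = 86524.2 cm^2/s^2
sqrt(86524.2) = 294.14996 cm/s
v = 0.94 * 294.14996 = 276.5010 cm/s

276.5010 cm/s


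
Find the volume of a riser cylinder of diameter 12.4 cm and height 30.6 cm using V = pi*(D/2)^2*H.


Formula: V = pi * (D/2)^2 * H  (cylinder volume)
Radius = D/2 = 12.4/2 = 6.2 cm
V = pi * 6.2^2 * 30.6 = 3695.3423 cm^3


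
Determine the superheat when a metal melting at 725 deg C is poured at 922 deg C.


Formula: Superheat = T_pour - T_melt
Superheat = 922 - 725 = 197 deg C

197 deg C


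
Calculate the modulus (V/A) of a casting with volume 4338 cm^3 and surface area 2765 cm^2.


Formula: Casting Modulus M = V / A
M = 4338 cm^3 / 2765 cm^2 = 1.5689 cm

Final answer: 1.5689 cm


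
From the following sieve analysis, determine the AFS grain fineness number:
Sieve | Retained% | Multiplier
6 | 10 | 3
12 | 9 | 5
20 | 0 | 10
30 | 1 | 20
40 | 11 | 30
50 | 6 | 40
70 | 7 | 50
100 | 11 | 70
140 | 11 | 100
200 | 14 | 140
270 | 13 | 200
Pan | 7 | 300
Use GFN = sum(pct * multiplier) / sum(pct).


Formula: GFN = sum(pct * multiplier) / sum(pct)
sum(pct * multiplier) = 9545
sum(pct) = 100
GFN = 9545 / 100 = 95.45

Final answer: 95.45


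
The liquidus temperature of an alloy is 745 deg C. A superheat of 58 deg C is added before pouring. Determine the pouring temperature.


Formula: T_pour = T_melt + Superheat
T_pour = 745 + 58 = 803 deg C

Final answer: 803 deg C


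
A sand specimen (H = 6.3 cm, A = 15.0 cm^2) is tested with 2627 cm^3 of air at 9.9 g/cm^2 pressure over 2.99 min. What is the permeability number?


Formula: Permeability Number P = (V * H) / (p * A * t)
Numerator: V * H = 2627 * 6.3 = 16550.1
Denominator: p * A * t = 9.9 * 15.0 * 2.99 = 444.015
P = 16550.1 / 444.015 = 37.2737

Final answer: 37.2737


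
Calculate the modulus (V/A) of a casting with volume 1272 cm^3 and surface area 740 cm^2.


Formula: Casting Modulus M = V / A
M = 1272 cm^3 / 740 cm^2 = 1.7189 cm

Final answer: 1.7189 cm


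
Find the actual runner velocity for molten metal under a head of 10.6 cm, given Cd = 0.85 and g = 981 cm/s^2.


Formula: v = Cd * sqrt(2 * g * h)  (Torricelli with discharge coefficient)
2*g*h = 2 * 981 * 10.6 = 20797.2 cm^2/s^2
sqrt(20797.2) = 144.21234 cm/s
v = 0.85 * 144.21234 = 122.5805 cm/s


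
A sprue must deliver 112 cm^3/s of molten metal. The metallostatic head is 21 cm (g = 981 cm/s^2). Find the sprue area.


Formula: v = sqrt(2*g*h), A = Q/v
Velocity: v = sqrt(2 * 981 * 21) = sqrt(41202) = 202.9828 cm/s
Sprue area: A = Q / v = 112 / 202.9828 = 0.5518 cm^2

Answer: 0.5518 cm^2


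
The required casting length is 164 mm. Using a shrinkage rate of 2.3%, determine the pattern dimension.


Formula: L_pattern = L_casting * (1 + shrinkage_rate/100)
Shrinkage factor = 1 + 2.3/100 = 1.023
L_pattern = 164 mm * 1.023 = 167.7720 mm

Answer: 167.7720 mm


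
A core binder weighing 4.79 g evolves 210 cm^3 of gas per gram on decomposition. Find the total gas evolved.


Formula: V_gas = W_binder * gas_evolution_rate
V = 4.79 g * 210 cm^3/g = 1005.9000 cm^3

1005.9000 cm^3


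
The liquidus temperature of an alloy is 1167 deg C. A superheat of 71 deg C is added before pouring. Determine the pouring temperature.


Formula: T_pour = T_melt + Superheat
T_pour = 1167 + 71 = 1238 deg C

Final answer: 1238 deg C


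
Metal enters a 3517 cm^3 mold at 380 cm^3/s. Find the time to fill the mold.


Formula: t_fill = V_mold / Q_flow
t = 3517 cm^3 / 380 cm^3/s = 9.2553 s

9.2553 s


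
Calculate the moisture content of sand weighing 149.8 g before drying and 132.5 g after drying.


Formula: MC = (W_wet - W_dry) / W_wet * 100
Water mass = 149.8 - 132.5 = 17.3 g
MC = 17.3 / 149.8 * 100 = 11.5487%

Final answer: 11.5487%


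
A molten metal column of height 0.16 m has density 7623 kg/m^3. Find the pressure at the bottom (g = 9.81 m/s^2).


Formula: P = rho * g * h
rho * g = 7623 * 9.81 = 74781.63 N/m^3
P = 74781.63 * 0.16 = 11965.0608 Pa

Final answer: 11965.0608 Pa


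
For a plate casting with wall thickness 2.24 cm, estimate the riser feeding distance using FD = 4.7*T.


Formula: FD = 4.7 * T  (riser feeding-distance rule)
FD = 4.7 * 2.24 cm = 10.5280 cm

Answer: 10.5280 cm


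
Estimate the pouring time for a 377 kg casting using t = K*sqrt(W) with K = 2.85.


Formula: t = K * sqrt(W)
sqrt(W) = sqrt(377) = 19.41649
t = 2.85 * 19.41649 = 55.3370 s

Answer: 55.3370 s


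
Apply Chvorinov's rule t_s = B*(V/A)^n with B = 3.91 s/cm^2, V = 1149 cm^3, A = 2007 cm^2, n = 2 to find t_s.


Formula: t_s = B * (V/A)^n  (Chvorinov's rule, n=2)
Modulus M = V/A = 1149/2007 = 0.572496 cm
M^2 = 0.572496^2 = 0.327752 cm^2
t_s = 3.91 * 0.327752 = 1.2815 s

Answer: 1.2815 s


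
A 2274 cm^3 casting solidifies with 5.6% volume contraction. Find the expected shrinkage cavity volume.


Formula: V_shrink = V_casting * shrinkage_pct / 100
V_shrink = 2274 cm^3 * 5.6 / 100 = 127.3440 cm^3


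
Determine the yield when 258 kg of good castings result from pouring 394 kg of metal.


Formula: Casting Yield = (W_good / W_total) * 100
Yield = (258 kg / 394 kg) * 100 = 65.4822%

Answer: 65.4822%


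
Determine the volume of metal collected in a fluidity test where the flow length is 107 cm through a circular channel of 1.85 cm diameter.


Formula: V = pi * (d/2)^2 * L  (cylinder volume)
Radius = 1.85/2 = 0.925 cm
V = pi * 0.925^2 * 107 = 287.6187 cm^3

287.6187 cm^3


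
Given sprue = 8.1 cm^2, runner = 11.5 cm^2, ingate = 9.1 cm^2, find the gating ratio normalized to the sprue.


Sprue:Runner:Ingate = 1 : 11.5/8.1 : 9.1/8.1 = 1:1.42:1.12


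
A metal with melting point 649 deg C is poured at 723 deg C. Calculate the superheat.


Formula: Superheat = T_pour - T_melt
Superheat = 723 - 649 = 74 deg C

Final answer: 74 deg C


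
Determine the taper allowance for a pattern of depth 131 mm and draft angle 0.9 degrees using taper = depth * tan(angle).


Formula: taper = depth * tan(draft_angle)
tan(0.9 deg) = 0.0157093
taper = 131 mm * 0.0157093 = 2.0579 mm

Final answer: 2.0579 mm


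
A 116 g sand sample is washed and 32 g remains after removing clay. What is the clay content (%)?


Formula: Clay% = (W_total - W_washed) / W_total * 100
Clay mass = 116 - 32 = 84 g
Clay% = 84 / 116 * 100 = 72.4138%

Final answer: 72.4138%


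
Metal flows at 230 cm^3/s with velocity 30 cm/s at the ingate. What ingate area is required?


Formula: A_ingate = Q / v  (continuity equation)
A = 230 cm^3/s / 30 cm/s = 7.6667 cm^2

Answer: 7.6667 cm^2


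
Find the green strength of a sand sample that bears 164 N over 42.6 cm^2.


Formula: Compressive Strength = Force / Area
Strength = 164 N / 42.6 cm^2 = 3.8498 N/cm^2


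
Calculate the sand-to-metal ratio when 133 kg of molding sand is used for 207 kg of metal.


Formula: Sand-to-Metal Ratio = W_sand / W_metal
Ratio = 133 kg / 207 kg = 0.6425

0.6425


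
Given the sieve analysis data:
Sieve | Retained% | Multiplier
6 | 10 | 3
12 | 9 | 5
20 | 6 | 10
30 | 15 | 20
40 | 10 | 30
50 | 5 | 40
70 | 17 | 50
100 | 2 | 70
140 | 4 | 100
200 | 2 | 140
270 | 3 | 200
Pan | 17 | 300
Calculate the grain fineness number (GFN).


Formula: GFN = sum(pct * multiplier) / sum(pct)
sum(pct * multiplier) = 8305
sum(pct) = 100
GFN = 8305 / 100 = 83.05

Answer: 83.05


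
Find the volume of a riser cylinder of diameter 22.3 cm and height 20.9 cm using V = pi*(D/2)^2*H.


Formula: V = pi * (D/2)^2 * H  (cylinder volume)
Radius = D/2 = 22.3/2 = 11.15 cm
V = pi * 11.15^2 * 20.9 = 8162.9266 cm^3

Final answer: 8162.9266 cm^3


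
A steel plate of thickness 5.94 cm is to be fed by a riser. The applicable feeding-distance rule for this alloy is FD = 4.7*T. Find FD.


Formula: FD = 4.7 * T  (riser feeding-distance rule)
FD = 4.7 * 5.94 cm = 27.9180 cm

Answer: 27.9180 cm


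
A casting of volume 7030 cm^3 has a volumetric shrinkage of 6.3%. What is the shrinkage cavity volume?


Formula: V_shrink = V_casting * shrinkage_pct / 100
V_shrink = 7030 cm^3 * 6.3 / 100 = 442.8900 cm^3

Final answer: 442.8900 cm^3


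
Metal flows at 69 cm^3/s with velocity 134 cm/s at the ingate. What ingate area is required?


Formula: A_ingate = Q / v  (continuity equation)
A = 69 cm^3/s / 134 cm/s = 0.5149 cm^2


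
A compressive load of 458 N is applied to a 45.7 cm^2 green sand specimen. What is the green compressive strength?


Formula: Compressive Strength = Force / Area
Strength = 458 N / 45.7 cm^2 = 10.0219 N/cm^2

Final answer: 10.0219 N/cm^2


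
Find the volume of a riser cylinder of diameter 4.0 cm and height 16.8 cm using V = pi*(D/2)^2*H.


Formula: V = pi * (D/2)^2 * H  (cylinder volume)
Radius = D/2 = 4.0/2 = 2.0 cm
V = pi * 2.0^2 * 16.8 = 211.1150 cm^3

211.1150 cm^3


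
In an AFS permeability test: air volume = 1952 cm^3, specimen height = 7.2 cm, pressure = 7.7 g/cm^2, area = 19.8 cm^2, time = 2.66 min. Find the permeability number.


Formula: Permeability Number P = (V * H) / (p * A * t)
Numerator: V * H = 1952 * 7.2 = 14054.4
Denominator: p * A * t = 7.7 * 19.8 * 2.66 = 405.5436
P = 14054.4 / 405.5436 = 34.6557


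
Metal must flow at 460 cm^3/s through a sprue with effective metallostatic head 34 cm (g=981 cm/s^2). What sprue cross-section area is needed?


Formula: v = sqrt(2*g*h), A = Q/v
Velocity: v = sqrt(2 * 981 * 34) = sqrt(66708) = 258.2789 cm/s
Sprue area: A = Q / v = 460 / 258.2789 = 1.7810 cm^2


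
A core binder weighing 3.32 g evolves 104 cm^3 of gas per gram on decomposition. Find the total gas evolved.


Formula: V_gas = W_binder * gas_evolution_rate
V = 3.32 g * 104 cm^3/g = 345.2800 cm^3

Answer: 345.2800 cm^3


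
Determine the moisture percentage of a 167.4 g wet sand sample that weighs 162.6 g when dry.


Formula: MC = (W_wet - W_dry) / W_wet * 100
Water mass = 167.4 - 162.6 = 4.8 g
MC = 4.8 / 167.4 * 100 = 2.8674%

Answer: 2.8674%


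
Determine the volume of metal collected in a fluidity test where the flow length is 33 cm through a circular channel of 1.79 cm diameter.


Formula: V = pi * (d/2)^2 * L  (cylinder volume)
Radius = 1.79/2 = 0.895 cm
V = pi * 0.895^2 * 33 = 83.0443 cm^3

Answer: 83.0443 cm^3


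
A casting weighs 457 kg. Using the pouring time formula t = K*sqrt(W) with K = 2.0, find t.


Formula: t = K * sqrt(W)
sqrt(W) = sqrt(457) = 21.37756
t = 2.0 * 21.37756 = 42.7551 s

42.7551 s


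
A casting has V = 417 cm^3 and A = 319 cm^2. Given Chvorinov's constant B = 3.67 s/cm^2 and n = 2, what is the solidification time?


Formula: t_s = B * (V/A)^n  (Chvorinov's rule, n=2)
Modulus M = V/A = 417/319 = 1.307210 cm
M^2 = 1.307210^2 = 1.708798 cm^2
t_s = 3.67 * 1.708798 = 6.2713 s

6.2713 s


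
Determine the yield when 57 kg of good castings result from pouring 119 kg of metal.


Formula: Casting Yield = (W_good / W_total) * 100
Yield = (57 kg / 119 kg) * 100 = 47.8992%

Final answer: 47.8992%


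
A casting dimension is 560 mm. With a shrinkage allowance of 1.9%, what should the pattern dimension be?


Formula: L_pattern = L_casting * (1 + shrinkage_rate/100)
Shrinkage factor = 1 + 1.9/100 = 1.019
L_pattern = 560 mm * 1.019 = 570.6400 mm

570.6400 mm


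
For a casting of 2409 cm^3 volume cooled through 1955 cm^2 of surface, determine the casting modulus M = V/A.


Formula: Casting Modulus M = V / A
M = 2409 cm^3 / 1955 cm^2 = 1.2322 cm

Final answer: 1.2322 cm


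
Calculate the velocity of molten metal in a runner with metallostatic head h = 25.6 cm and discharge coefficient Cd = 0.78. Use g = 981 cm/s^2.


Formula: v = Cd * sqrt(2 * g * h)  (Torricelli with discharge coefficient)
2*g*h = 2 * 981 * 25.6 = 50227.2 cm^2/s^2
sqrt(50227.2) = 224.11426 cm/s
v = 0.78 * 224.11426 = 174.8091 cm/s

174.8091 cm/s


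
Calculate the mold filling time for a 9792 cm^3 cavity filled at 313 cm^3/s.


Formula: t_fill = V_mold / Q_flow
t = 9792 cm^3 / 313 cm^3/s = 31.2843 s

31.2843 s


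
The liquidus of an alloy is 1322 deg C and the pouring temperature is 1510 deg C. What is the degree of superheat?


Formula: Superheat = T_pour - T_melt
Superheat = 1510 - 1322 = 188 deg C

Final answer: 188 deg C


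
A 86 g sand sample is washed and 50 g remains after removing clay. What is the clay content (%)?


Formula: Clay% = (W_total - W_washed) / W_total * 100
Clay mass = 86 - 50 = 36 g
Clay% = 36 / 86 * 100 = 41.8605%

Answer: 41.8605%


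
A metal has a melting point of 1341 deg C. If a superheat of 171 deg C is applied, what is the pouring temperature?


Formula: T_pour = T_melt + Superheat
T_pour = 1341 + 171 = 1512 deg C

1512 deg C


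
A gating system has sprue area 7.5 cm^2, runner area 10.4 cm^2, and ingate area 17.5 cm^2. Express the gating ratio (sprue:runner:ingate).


Sprue:Runner:Ingate = 1 : 10.4/7.5 : 17.5/7.5 = 1:1.39:2.33

Final answer: 1:1.39:2.33


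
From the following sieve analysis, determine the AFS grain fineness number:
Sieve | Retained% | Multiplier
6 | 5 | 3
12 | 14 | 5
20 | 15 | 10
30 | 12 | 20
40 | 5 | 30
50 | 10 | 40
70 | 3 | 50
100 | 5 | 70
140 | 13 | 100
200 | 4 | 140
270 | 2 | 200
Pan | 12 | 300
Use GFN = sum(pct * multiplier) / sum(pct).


Formula: GFN = sum(pct * multiplier) / sum(pct)
sum(pct * multiplier) = 7385
sum(pct) = 100
GFN = 7385 / 100 = 73.85

Answer: 73.85


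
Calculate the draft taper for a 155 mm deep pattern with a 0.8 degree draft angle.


Formula: taper = depth * tan(draft_angle)
tan(0.8 deg) = 0.0139635
taper = 155 mm * 0.0139635 = 2.1643 mm


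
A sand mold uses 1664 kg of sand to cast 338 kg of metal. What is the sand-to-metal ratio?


Formula: Sand-to-Metal Ratio = W_sand / W_metal
Ratio = 1664 kg / 338 kg = 4.9231

Answer: 4.9231


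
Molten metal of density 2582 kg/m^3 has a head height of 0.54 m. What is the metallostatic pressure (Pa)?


Formula: P = rho * g * h
rho * g = 2582 * 9.81 = 25329.42 N/m^3
P = 25329.42 * 0.54 = 13677.8868 Pa

13677.8868 Pa


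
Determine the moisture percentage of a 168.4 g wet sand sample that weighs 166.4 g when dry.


Formula: MC = (W_wet - W_dry) / W_wet * 100
Water mass = 168.4 - 166.4 = 2.0 g
MC = 2.0 / 168.4 * 100 = 1.1876%

Final answer: 1.1876%


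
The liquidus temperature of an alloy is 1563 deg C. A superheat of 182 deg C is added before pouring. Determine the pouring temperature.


Formula: T_pour = T_melt + Superheat
T_pour = 1563 + 182 = 1745 deg C

Answer: 1745 deg C


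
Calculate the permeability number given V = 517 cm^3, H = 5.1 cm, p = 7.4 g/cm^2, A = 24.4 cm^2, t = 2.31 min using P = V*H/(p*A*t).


Formula: Permeability Number P = (V * H) / (p * A * t)
Numerator: V * H = 517 * 5.1 = 2636.7
Denominator: p * A * t = 7.4 * 24.4 * 2.31 = 417.0936
P = 2636.7 / 417.0936 = 6.3216

Final answer: 6.3216


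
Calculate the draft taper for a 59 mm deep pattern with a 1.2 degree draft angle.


Formula: taper = depth * tan(draft_angle)
tan(1.2 deg) = 0.0209470
taper = 59 mm * 0.0209470 = 1.2359 mm

Answer: 1.2359 mm


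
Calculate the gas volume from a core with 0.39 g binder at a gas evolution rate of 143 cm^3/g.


Formula: V_gas = W_binder * gas_evolution_rate
V = 0.39 g * 143 cm^3/g = 55.7700 cm^3

Final answer: 55.7700 cm^3


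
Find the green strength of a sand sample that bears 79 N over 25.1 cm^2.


Formula: Compressive Strength = Force / Area
Strength = 79 N / 25.1 cm^2 = 3.1474 N/cm^2

Answer: 3.1474 N/cm^2


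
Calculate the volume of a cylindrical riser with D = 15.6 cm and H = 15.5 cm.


Formula: V = pi * (D/2)^2 * H  (cylinder volume)
Radius = D/2 = 15.6/2 = 7.8 cm
V = pi * 7.8^2 * 15.5 = 2962.5847 cm^3


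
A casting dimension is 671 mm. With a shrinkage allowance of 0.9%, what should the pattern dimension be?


Formula: L_pattern = L_casting * (1 + shrinkage_rate/100)
Shrinkage factor = 1 + 0.9/100 = 1.009
L_pattern = 671 mm * 1.009 = 677.0390 mm


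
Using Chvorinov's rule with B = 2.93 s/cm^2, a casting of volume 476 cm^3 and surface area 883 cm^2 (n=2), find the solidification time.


Formula: t_s = B * (V/A)^n  (Chvorinov's rule, n=2)
Modulus M = V/A = 476/883 = 0.539071 cm
M^2 = 0.539071^2 = 0.290598 cm^2
t_s = 2.93 * 0.290598 = 0.8515 s

Answer: 0.8515 s


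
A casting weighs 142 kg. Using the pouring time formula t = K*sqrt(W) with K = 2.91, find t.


Formula: t = K * sqrt(W)
sqrt(W) = sqrt(142) = 11.91638
t = 2.91 * 11.91638 = 34.6767 s

Final answer: 34.6767 s


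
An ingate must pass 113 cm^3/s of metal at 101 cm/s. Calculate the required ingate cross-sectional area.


Formula: A_ingate = Q / v  (continuity equation)
A = 113 cm^3/s / 101 cm/s = 1.1188 cm^2

Final answer: 1.1188 cm^2


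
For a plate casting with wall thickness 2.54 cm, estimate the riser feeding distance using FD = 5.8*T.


Formula: FD = 5.8 * T  (riser feeding-distance rule)
FD = 5.8 * 2.54 cm = 14.7320 cm


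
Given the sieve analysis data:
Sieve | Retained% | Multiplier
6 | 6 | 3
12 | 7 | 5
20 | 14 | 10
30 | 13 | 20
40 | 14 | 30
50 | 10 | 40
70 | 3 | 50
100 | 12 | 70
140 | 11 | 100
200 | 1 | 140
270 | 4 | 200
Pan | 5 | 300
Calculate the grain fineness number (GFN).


Formula: GFN = sum(pct * multiplier) / sum(pct)
sum(pct * multiplier) = 5803
sum(pct) = 100
GFN = 5803 / 100 = 58.03

58.03


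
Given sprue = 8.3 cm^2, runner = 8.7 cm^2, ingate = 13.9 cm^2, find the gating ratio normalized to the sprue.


Sprue:Runner:Ingate = 1 : 8.7/8.3 : 13.9/8.3 = 1:1.05:1.67


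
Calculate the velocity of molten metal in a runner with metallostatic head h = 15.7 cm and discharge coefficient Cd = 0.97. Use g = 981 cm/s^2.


Formula: v = Cd * sqrt(2 * g * h)  (Torricelli with discharge coefficient)
2*g*h = 2 * 981 * 15.7 = 30803.4 cm^2/s^2
sqrt(30803.4) = 175.50897 cm/s
v = 0.97 * 175.50897 = 170.2437 cm/s

Final answer: 170.2437 cm/s


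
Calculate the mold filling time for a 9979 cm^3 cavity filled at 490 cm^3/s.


Formula: t_fill = V_mold / Q_flow
t = 9979 cm^3 / 490 cm^3/s = 20.3653 s


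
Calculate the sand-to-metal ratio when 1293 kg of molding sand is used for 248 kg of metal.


Formula: Sand-to-Metal Ratio = W_sand / W_metal
Ratio = 1293 kg / 248 kg = 5.2137


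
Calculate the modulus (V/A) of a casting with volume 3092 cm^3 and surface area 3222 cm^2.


Formula: Casting Modulus M = V / A
M = 3092 cm^3 / 3222 cm^2 = 0.9597 cm

0.9597 cm


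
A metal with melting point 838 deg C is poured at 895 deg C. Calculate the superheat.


Formula: Superheat = T_pour - T_melt
Superheat = 895 - 838 = 57 deg C

57 deg C


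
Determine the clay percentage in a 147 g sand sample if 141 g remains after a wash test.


Formula: Clay% = (W_total - W_washed) / W_total * 100
Clay mass = 147 - 141 = 6 g
Clay% = 6 / 147 * 100 = 4.0816%

Final answer: 4.0816%


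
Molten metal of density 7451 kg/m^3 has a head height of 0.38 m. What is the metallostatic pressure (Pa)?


Formula: P = rho * g * h
rho * g = 7451 * 9.81 = 73094.31 N/m^3
P = 73094.31 * 0.38 = 27775.8378 Pa

Answer: 27775.8378 Pa


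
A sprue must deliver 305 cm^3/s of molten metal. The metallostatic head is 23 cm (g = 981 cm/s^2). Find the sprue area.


Formula: v = sqrt(2*g*h), A = Q/v
Velocity: v = sqrt(2 * 981 * 23) = sqrt(45126) = 212.4288 cm/s
Sprue area: A = Q / v = 305 / 212.4288 = 1.4358 cm^2

Answer: 1.4358 cm^2


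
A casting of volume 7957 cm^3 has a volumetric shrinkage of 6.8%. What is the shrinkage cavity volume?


Formula: V_shrink = V_casting * shrinkage_pct / 100
V_shrink = 7957 cm^3 * 6.8 / 100 = 541.0760 cm^3


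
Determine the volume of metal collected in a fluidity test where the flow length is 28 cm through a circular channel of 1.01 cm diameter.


Formula: V = pi * (d/2)^2 * L  (cylinder volume)
Radius = 1.01/2 = 0.505 cm
V = pi * 0.505^2 * 28 = 22.4332 cm^3

Answer: 22.4332 cm^3


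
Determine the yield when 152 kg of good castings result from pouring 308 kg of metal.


Formula: Casting Yield = (W_good / W_total) * 100
Yield = (152 kg / 308 kg) * 100 = 49.3506%

Answer: 49.3506%


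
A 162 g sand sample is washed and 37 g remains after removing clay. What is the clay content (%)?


Formula: Clay% = (W_total - W_washed) / W_total * 100
Clay mass = 162 - 37 = 125 g
Clay% = 125 / 162 * 100 = 77.1605%

77.1605%


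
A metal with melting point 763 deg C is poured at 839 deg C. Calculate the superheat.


Formula: Superheat = T_pour - T_melt
Superheat = 839 - 763 = 76 deg C


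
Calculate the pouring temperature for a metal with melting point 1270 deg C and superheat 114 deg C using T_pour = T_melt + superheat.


Formula: T_pour = T_melt + Superheat
T_pour = 1270 + 114 = 1384 deg C


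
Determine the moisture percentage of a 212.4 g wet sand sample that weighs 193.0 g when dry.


Formula: MC = (W_wet - W_dry) / W_wet * 100
Water mass = 212.4 - 193.0 = 19.4 g
MC = 19.4 / 212.4 * 100 = 9.1337%

Answer: 9.1337%


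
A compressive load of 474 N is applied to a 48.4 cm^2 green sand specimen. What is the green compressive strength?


Formula: Compressive Strength = Force / Area
Strength = 474 N / 48.4 cm^2 = 9.7934 N/cm^2

Final answer: 9.7934 N/cm^2


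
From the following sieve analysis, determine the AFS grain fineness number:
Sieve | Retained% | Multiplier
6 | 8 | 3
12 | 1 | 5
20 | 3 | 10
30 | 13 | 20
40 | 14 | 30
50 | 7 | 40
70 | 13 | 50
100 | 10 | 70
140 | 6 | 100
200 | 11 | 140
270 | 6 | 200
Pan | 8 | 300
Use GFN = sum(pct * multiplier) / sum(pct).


Formula: GFN = sum(pct * multiplier) / sum(pct)
sum(pct * multiplier) = 8109
sum(pct) = 100
GFN = 8109 / 100 = 81.09


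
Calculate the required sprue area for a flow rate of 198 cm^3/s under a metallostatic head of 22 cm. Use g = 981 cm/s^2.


Formula: v = sqrt(2*g*h), A = Q/v
Velocity: v = sqrt(2 * 981 * 22) = sqrt(43164) = 207.7595 cm/s
Sprue area: A = Q / v = 198 / 207.7595 = 0.9530 cm^2

Answer: 0.9530 cm^2


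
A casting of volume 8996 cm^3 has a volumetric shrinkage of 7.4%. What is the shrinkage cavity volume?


Formula: V_shrink = V_casting * shrinkage_pct / 100
V_shrink = 8996 cm^3 * 7.4 / 100 = 665.7040 cm^3


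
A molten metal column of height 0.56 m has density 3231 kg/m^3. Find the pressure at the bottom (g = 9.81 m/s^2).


Formula: P = rho * g * h
rho * g = 3231 * 9.81 = 31696.11 N/m^3
P = 31696.11 * 0.56 = 17749.8216 Pa

Answer: 17749.8216 Pa


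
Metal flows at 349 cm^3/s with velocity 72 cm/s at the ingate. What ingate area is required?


Formula: A_ingate = Q / v  (continuity equation)
A = 349 cm^3/s / 72 cm/s = 4.8472 cm^2

Final answer: 4.8472 cm^2


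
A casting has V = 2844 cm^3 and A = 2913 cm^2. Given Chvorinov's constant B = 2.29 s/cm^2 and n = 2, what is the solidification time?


Formula: t_s = B * (V/A)^n  (Chvorinov's rule, n=2)
Modulus M = V/A = 2844/2913 = 0.976313 cm
M^2 = 0.976313^2 = 0.953187 cm^2
t_s = 2.29 * 0.953187 = 2.1828 s

Answer: 2.1828 s


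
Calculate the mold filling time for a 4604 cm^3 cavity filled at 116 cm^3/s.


Formula: t_fill = V_mold / Q_flow
t = 4604 cm^3 / 116 cm^3/s = 39.6897 s


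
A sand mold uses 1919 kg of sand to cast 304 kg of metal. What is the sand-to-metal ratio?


Formula: Sand-to-Metal Ratio = W_sand / W_metal
Ratio = 1919 kg / 304 kg = 6.3125

Final answer: 6.3125


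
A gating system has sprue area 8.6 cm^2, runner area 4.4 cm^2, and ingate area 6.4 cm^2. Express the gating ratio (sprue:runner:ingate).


Sprue:Runner:Ingate = 1 : 4.4/8.6 : 6.4/8.6 = 1:0.51:0.74


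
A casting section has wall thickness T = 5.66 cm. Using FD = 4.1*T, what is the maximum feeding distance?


Formula: FD = 4.1 * T  (riser feeding-distance rule)
FD = 4.1 * 5.66 cm = 23.2060 cm


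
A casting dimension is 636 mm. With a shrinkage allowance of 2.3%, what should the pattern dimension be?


Formula: L_pattern = L_casting * (1 + shrinkage_rate/100)
Shrinkage factor = 1 + 2.3/100 = 1.023
L_pattern = 636 mm * 1.023 = 650.6280 mm

Answer: 650.6280 mm


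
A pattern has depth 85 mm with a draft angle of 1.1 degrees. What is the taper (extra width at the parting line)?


Formula: taper = depth * tan(draft_angle)
tan(1.1 deg) = 0.0192010
taper = 85 mm * 0.0192010 = 1.6321 mm


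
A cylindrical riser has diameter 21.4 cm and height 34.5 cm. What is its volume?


Formula: V = pi * (D/2)^2 * H  (cylinder volume)
Radius = D/2 = 21.4/2 = 10.7 cm
V = pi * 10.7^2 * 34.5 = 12408.9925 cm^3


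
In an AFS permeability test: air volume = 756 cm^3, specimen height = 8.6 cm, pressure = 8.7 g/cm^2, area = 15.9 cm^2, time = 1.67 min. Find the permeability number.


Formula: Permeability Number P = (V * H) / (p * A * t)
Numerator: V * H = 756 * 8.6 = 6501.6
Denominator: p * A * t = 8.7 * 15.9 * 1.67 = 231.0111
P = 6501.6 / 231.0111 = 28.1441

Answer: 28.1441


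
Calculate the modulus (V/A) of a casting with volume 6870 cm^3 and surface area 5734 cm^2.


Formula: Casting Modulus M = V / A
M = 6870 cm^3 / 5734 cm^2 = 1.1981 cm


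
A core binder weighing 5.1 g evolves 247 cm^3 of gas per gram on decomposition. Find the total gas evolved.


Formula: V_gas = W_binder * gas_evolution_rate
V = 5.1 g * 247 cm^3/g = 1259.7000 cm^3

Final answer: 1259.7000 cm^3


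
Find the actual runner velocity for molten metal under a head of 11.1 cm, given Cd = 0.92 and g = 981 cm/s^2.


Formula: v = Cd * sqrt(2 * g * h)  (Torricelli with discharge coefficient)
2*g*h = 2 * 981 * 11.1 = 21778.2 cm^2/s^2
sqrt(21778.2) = 147.57439 cm/s
v = 0.92 * 147.57439 = 135.7684 cm/s

Final answer: 135.7684 cm/s


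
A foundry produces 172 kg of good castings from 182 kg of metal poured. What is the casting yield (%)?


Formula: Casting Yield = (W_good / W_total) * 100
Yield = (172 kg / 182 kg) * 100 = 94.5055%

Final answer: 94.5055%


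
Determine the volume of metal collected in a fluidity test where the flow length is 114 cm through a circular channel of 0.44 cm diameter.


Formula: V = pi * (d/2)^2 * L  (cylinder volume)
Radius = 0.44/2 = 0.22 cm
V = pi * 0.22^2 * 114 = 17.3341 cm^3

Answer: 17.3341 cm^3


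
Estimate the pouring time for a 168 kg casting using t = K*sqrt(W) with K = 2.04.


Formula: t = K * sqrt(W)
sqrt(W) = sqrt(168) = 12.96148
t = 2.04 * 12.96148 = 26.4414 s

26.4414 s


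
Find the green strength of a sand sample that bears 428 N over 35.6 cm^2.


Formula: Compressive Strength = Force / Area
Strength = 428 N / 35.6 cm^2 = 12.0225 N/cm^2

Answer: 12.0225 N/cm^2


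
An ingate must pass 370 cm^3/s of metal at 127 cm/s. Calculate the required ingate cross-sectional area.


Formula: A_ingate = Q / v  (continuity equation)
A = 370 cm^3/s / 127 cm/s = 2.9134 cm^2


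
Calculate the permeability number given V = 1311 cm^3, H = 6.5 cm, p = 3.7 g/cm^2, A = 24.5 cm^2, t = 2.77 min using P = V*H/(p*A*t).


Formula: Permeability Number P = (V * H) / (p * A * t)
Numerator: V * H = 1311 * 6.5 = 8521.5
Denominator: p * A * t = 3.7 * 24.5 * 2.77 = 251.1005
P = 8521.5 / 251.1005 = 33.9366


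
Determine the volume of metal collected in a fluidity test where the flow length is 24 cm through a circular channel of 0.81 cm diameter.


Formula: V = pi * (d/2)^2 * L  (cylinder volume)
Radius = 0.81/2 = 0.405 cm
V = pi * 0.405^2 * 24 = 12.3672 cm^3

Answer: 12.3672 cm^3


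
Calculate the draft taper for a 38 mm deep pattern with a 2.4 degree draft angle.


Formula: taper = depth * tan(draft_angle)
tan(2.4 deg) = 0.0419124
taper = 38 mm * 0.0419124 = 1.5927 mm

Answer: 1.5927 mm


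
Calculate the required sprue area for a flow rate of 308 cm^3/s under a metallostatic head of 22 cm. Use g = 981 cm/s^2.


Formula: v = sqrt(2*g*h), A = Q/v
Velocity: v = sqrt(2 * 981 * 22) = sqrt(43164) = 207.7595 cm/s
Sprue area: A = Q / v = 308 / 207.7595 = 1.4825 cm^2

Final answer: 1.4825 cm^2


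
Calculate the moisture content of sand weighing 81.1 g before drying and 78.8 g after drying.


Formula: MC = (W_wet - W_dry) / W_wet * 100
Water mass = 81.1 - 78.8 = 2.3 g
MC = 2.3 / 81.1 * 100 = 2.8360%

2.8360%


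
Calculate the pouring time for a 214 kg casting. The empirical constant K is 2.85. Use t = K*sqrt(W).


Formula: t = K * sqrt(W)
sqrt(W) = sqrt(214) = 14.62874
t = 2.85 * 14.62874 = 41.6919 s

Answer: 41.6919 s


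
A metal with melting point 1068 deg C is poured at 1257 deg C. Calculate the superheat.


Formula: Superheat = T_pour - T_melt
Superheat = 1257 - 1068 = 189 deg C

189 deg C


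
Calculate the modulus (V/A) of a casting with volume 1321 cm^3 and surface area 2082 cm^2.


Formula: Casting Modulus M = V / A
M = 1321 cm^3 / 2082 cm^2 = 0.6345 cm

Answer: 0.6345 cm


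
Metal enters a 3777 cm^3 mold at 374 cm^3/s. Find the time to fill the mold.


Formula: t_fill = V_mold / Q_flow
t = 3777 cm^3 / 374 cm^3/s = 10.0989 s

Answer: 10.0989 s


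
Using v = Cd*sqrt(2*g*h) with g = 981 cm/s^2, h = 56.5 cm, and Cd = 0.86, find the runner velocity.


Formula: v = Cd * sqrt(2 * g * h)  (Torricelli with discharge coefficient)
2*g*h = 2 * 981 * 56.5 = 110853.0 cm^2/s^2
sqrt(110853.0) = 332.94594 cm/s
v = 0.86 * 332.94594 = 286.3335 cm/s

Answer: 286.3335 cm/s


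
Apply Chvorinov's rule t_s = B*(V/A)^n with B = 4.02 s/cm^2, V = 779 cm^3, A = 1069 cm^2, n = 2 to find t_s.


Formula: t_s = B * (V/A)^n  (Chvorinov's rule, n=2)
Modulus M = V/A = 779/1069 = 0.728718 cm
M^2 = 0.728718^2 = 0.531030 cm^2
t_s = 4.02 * 0.531030 = 2.1347 s

Answer: 2.1347 s


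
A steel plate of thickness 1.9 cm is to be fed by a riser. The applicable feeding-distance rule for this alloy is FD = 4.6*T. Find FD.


Formula: FD = 4.6 * T  (riser feeding-distance rule)
FD = 4.6 * 1.9 cm = 8.7400 cm
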